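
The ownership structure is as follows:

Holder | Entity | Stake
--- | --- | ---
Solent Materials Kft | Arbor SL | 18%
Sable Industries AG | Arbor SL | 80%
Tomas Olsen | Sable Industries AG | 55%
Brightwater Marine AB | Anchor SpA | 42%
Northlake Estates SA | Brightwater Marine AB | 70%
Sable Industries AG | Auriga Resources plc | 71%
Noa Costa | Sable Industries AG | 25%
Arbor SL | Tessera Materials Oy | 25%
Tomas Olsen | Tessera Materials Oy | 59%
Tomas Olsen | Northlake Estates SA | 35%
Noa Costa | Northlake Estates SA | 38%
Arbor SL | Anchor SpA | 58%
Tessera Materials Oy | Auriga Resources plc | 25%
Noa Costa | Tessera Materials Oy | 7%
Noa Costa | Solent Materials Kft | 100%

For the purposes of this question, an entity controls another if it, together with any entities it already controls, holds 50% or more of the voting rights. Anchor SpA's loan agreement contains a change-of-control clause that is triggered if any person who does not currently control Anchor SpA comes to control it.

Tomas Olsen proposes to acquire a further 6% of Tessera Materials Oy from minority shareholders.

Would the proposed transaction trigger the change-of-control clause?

The purchase changes only Tomas's holdings, so Tomas is the only person who could newly come to control Anchor.
Tomas holds 55% of Sable, so Tomas controls Sable.
Sable holds 80% of Arbor, so Tomas controls Arbor.
Arbor holds 58% of Anchor, so Tomas controls Anchor.
So Tomas already controls Anchor before the transaction.
After the purchase, Tomas's direct stake in Tessera rises to 59% + 6% = 65%.
Tomas controlled Anchor already, so this is not a new person acquiring control; every other person's position is unchanged or reduced.
No new person acquires control, so the clause is not triggered.

No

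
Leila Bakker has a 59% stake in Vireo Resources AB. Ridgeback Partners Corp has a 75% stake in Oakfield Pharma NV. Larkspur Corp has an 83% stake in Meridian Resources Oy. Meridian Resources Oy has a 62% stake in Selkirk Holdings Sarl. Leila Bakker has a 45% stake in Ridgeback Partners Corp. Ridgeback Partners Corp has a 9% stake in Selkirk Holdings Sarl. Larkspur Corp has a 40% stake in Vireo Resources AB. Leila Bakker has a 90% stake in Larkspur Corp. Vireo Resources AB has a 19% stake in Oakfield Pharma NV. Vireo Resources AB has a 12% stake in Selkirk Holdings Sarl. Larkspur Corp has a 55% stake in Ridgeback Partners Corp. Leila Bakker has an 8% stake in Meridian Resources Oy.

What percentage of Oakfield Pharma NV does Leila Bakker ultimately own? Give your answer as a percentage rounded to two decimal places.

88.93%

Leila reaches Oakfield along 4 paths.
Via Vireo: 59% × 19% = 11.21%.
Via Larkspur → Vireo: 90% × 40% × 19% = 6.84%.
Via Ridgeback: 45% × 75% = 33.75%.
Via Larkspur → Ridgeback: 90% × 55% × 75% = 37.125%.
Total: 11.21% + 6.84% + 33.75% + 37.125% = 88.925%.
Rounded: 88.93%.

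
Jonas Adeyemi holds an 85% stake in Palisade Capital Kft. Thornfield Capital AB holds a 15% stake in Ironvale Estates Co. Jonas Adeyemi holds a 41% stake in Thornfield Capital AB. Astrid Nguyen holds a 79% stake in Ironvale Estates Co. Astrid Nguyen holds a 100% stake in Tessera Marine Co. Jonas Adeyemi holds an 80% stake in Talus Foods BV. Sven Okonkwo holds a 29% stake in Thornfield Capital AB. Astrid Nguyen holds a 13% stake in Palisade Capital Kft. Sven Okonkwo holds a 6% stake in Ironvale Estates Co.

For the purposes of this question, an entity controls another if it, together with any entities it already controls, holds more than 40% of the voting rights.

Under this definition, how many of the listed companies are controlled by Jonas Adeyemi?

Jonas holds 41% of Thornfield, so Jonas controls Thornfield.
Jonas holds 80% of Talus, so Jonas controls Talus.
Jonas holds 85% of Palisade, so Jonas controls Palisade.
No other company's threshold is met.
Jonas controls 3 companies.

3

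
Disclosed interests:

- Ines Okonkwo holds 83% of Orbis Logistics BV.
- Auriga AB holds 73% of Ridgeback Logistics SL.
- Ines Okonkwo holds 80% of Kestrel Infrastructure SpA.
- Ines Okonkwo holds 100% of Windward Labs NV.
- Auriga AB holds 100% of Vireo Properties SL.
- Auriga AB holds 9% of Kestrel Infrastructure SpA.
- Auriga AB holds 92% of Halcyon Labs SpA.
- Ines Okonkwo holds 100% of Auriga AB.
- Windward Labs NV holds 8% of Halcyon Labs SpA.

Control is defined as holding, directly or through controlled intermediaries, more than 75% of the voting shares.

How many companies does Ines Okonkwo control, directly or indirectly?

Ines holds 83% of Orbis, so Ines controls Orbis.
Ines holds 100% of Windward, so Ines controls Windward.
Ines holds 100% of Auriga, so Ines controls Auriga.
Windward and Auriga together hold 8% + 92% = 100% of Halcyon, so Ines controls Halcyon.
Ines and Auriga together hold 80% + 9% = 89% of Kestrel, so Ines controls Kestrel.
Auriga holds 100% of Vireo, so Ines controls Vireo.
No other company's threshold is met.
Ines controls 6 companies.

6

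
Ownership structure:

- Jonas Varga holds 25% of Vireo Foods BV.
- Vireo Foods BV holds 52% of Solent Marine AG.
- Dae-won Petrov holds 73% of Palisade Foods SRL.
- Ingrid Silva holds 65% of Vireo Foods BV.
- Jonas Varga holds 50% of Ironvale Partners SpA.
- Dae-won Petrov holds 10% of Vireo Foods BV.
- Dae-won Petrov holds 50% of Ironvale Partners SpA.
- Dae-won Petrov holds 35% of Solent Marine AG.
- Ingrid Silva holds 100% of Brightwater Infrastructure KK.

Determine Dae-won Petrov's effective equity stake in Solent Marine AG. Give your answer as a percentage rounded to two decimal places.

40.20%

Dae-won reaches Solent along 2 paths.
Via Vireo: 10% × 52% = 5.2%.
Direct stake: 35% = 35%.
Total: 5.2% + 35% = 40.2%.
Rounded: 40.20%.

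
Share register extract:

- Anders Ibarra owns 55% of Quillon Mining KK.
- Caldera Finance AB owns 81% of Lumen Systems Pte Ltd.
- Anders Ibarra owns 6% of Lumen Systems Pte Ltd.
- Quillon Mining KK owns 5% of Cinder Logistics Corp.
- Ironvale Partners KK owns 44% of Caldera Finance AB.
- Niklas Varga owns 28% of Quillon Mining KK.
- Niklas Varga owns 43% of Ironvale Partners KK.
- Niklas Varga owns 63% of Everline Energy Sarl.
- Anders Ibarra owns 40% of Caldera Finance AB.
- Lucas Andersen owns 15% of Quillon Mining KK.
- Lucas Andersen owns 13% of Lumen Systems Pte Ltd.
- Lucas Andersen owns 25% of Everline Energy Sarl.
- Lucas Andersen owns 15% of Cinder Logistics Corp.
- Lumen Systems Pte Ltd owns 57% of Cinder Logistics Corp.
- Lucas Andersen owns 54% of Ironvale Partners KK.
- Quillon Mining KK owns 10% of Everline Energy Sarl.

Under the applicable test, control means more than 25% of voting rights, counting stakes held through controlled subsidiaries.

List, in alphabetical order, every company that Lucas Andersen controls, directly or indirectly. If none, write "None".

Lucas holds 54% of Ironvale, so Lucas controls Ironvale.
Ironvale holds 44% of Caldera, so Lucas controls Caldera.
Caldera and Lucas together hold 81% + 13% = 94% of Lumen, so Lucas controls Lumen.
Lumen and Lucas together hold 57% + 15% = 72% of Cinder, so Lucas controls Cinder.
No other company's threshold is met.

Caldera Finance AB, Cinder Logistics Corp, Ironvale Partners KK, Lumen Systems Pte Ltd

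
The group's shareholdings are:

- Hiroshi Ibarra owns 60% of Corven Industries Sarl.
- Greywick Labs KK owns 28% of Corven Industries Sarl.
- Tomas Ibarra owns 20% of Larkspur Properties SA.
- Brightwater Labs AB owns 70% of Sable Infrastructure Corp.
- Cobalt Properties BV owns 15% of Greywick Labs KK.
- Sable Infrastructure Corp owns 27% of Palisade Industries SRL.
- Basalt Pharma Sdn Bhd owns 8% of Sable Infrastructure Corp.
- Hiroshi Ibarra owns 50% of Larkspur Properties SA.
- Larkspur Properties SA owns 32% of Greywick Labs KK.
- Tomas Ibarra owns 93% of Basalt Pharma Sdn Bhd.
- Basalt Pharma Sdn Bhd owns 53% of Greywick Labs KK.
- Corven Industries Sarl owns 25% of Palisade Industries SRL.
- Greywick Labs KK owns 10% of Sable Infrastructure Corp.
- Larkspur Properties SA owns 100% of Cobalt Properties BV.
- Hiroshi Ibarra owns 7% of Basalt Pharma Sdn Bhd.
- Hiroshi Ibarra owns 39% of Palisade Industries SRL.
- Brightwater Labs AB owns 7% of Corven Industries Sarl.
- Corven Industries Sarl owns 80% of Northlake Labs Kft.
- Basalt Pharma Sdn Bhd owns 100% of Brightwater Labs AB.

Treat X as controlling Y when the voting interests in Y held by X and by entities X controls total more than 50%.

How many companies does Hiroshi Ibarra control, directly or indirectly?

Hiroshi holds 60% of Corven, so Hiroshi controls Corven.
Corven holds 80% of Northlake, so Hiroshi controls Northlake.
Corven and Hiroshi together hold 25% + 39% = 64% of Palisade, so Hiroshi controls Palisade.
No other company's threshold is met.
Hiroshi controls 3 companies.

3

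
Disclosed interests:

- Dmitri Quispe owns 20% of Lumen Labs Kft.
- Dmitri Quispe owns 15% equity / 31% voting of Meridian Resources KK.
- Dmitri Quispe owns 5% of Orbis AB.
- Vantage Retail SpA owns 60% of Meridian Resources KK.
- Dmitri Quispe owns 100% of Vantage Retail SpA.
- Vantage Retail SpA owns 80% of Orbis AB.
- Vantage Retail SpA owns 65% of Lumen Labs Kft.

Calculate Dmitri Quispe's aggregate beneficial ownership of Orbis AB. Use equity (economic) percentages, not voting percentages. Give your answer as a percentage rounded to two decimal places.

85.00%

Dmitri reaches Orbis along 2 paths.
Direct stake: 5% = 5%.
Via Vantage: 100% × 80% = 80%.
Total: 5% + 80% = 85%.
Rounded: 85.00%.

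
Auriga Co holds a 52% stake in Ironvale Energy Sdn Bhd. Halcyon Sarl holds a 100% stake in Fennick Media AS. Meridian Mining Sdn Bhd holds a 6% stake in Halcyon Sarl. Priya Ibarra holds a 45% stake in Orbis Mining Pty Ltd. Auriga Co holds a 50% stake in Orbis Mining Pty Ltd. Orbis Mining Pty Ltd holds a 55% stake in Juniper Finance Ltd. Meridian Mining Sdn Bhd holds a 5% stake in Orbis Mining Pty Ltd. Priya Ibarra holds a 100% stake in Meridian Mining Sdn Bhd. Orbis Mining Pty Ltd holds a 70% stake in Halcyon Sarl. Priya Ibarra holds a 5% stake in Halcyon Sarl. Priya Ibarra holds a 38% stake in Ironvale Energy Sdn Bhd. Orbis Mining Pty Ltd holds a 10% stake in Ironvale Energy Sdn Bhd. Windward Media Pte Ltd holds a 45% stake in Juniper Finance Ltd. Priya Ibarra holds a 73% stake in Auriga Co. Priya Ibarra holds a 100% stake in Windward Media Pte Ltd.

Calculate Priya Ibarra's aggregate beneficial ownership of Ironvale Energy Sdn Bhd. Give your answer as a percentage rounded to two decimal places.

84.61%

Priya reaches Ironvale along 5 paths.
Via Auriga → Orbis: 73% × 50% × 10% = 3.65%.
Via Meridian → Orbis: 100% × 5% × 10% = 0.5%.
Via Orbis: 45% × 10% = 4.5%.
Direct stake: 38% = 38%.
Via Auriga: 73% × 52% = 37.96%.
Total: 3.65% + 0.5% + 4.5% + 38% + 37.96% = 84.61%.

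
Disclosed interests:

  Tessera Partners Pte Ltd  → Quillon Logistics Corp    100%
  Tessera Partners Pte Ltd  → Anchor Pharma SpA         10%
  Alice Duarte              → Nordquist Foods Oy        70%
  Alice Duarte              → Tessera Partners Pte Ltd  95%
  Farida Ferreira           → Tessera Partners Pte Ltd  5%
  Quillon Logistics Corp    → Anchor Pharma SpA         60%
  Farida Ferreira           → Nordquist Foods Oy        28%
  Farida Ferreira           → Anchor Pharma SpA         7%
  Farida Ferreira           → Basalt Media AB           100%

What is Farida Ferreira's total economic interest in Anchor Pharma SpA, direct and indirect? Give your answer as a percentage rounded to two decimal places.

10.50%

Farida reaches Anchor along 3 paths.
Via Tessera → Quillon: 5% × 100% × 60% = 3%.
Via Tessera: 5% × 10% = 0.5%.
Direct stake: 7% = 7%.
Total: 3% + 0.5% + 7% = 10.5%.
Rounded: 10.50%.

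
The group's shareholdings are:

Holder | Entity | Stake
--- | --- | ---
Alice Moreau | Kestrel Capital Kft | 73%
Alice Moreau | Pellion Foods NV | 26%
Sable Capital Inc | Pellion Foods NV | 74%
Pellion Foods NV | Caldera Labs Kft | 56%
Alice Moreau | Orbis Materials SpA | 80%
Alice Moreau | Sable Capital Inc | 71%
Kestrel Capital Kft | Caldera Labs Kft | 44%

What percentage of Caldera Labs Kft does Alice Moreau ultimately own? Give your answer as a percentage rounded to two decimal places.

Alice reaches Caldera along 3 paths.
Via Kestrel: 73% × 44% = 32.12%.
Via Sable → Pellion: 71% × 74% × 56% = 29.4224%.
Via Pellion: 26% × 56% = 14.56%.
Total: 32.12% + 29.4224% + 14.56% = 76.1024%.
Rounded: 76.10%.

76.10%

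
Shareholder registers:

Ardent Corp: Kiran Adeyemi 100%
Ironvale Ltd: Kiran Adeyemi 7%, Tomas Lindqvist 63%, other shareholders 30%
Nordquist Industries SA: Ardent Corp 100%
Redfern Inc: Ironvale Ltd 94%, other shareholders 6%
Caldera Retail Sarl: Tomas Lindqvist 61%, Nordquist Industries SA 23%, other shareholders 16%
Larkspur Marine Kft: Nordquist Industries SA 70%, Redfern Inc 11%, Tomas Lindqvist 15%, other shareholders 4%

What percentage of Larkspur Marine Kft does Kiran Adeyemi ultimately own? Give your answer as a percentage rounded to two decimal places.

70.72%

Kiran reaches Larkspur along 2 paths.
Via Ardent → Nordquist: 100% × 100% × 70% = 70%.
Via Ironvale → Redfern: 7% × 94% × 11% = 0.7238%.
Total: 70% + 0.7238% = 70.7238%.
Rounded: 70.72%.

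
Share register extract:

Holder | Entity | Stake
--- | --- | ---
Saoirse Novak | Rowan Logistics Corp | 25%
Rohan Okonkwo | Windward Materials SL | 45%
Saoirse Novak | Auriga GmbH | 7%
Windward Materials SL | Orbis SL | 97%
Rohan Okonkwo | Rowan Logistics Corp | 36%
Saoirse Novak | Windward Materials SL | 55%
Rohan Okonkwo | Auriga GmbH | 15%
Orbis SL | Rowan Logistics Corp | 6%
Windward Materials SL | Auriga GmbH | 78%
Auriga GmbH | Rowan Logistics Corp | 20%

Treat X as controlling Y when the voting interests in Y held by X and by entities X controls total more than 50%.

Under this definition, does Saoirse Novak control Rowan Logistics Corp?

Saoirse holds 55% of Windward, so Saoirse controls Windward.
Windward holds 97% of Orbis, so Saoirse controls Orbis.
Windward and Saoirse together hold 78% + 7% = 85% of Auriga, so Saoirse controls Auriga.
Auriga and Saoirse and Orbis together hold 20% + 25% + 6% = 51% of Rowan, so Saoirse controls Rowan.

Yes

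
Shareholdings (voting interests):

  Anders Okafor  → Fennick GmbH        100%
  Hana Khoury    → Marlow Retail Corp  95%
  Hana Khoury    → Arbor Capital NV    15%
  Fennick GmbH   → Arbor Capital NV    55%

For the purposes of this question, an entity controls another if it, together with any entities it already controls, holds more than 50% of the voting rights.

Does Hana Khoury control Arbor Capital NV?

Hana holds 95% of Marlow, so Hana controls Marlow.
In Arbor, Hana's side holds only 15%, not > 50%.
So Hana does not control Arbor.

No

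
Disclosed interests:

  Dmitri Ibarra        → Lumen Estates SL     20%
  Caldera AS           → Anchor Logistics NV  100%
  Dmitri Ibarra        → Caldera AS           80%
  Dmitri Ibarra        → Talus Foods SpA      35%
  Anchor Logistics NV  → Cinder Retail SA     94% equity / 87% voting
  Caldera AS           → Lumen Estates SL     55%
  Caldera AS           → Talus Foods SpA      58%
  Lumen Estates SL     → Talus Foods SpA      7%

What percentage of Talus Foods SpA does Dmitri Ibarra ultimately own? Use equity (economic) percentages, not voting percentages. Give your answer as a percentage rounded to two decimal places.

85.88%

Dmitri reaches Talus along 4 paths.
Direct stake: 35% = 35%.
Via Caldera: 80% × 58% = 46.4%.
Via Caldera → Lumen: 80% × 55% × 7% = 3.08%.
Via Lumen: 20% × 7% = 1.4%.
Total: 35% + 46.4% + 3.08% + 1.4% = 85.88%.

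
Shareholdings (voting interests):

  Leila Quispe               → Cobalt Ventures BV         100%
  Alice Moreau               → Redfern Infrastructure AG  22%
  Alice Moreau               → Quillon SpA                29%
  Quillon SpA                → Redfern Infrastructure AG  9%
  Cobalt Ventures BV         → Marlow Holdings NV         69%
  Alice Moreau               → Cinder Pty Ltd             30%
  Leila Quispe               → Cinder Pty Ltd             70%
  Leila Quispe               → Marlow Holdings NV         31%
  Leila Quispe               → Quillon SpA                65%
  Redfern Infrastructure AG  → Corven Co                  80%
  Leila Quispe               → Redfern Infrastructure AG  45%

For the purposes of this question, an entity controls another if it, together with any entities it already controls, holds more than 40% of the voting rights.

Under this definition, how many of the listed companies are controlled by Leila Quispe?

6

Leila holds 65% of Quillon, so Leila controls Quillon.
Quillon and Leila together hold 9% + 45% = 54% of Redfern, so Leila controls Redfern.
Leila holds 100% of Cobalt, so Leila controls Cobalt.
Leila holds 70% of Cinder, so Leila controls Cinder.
Cobalt and Leila together hold 69% + 31% = 100% of Marlow, so Leila controls Marlow.
Redfern holds 80% of Corven, so Leila controls Corven.
Leila controls 6 companies.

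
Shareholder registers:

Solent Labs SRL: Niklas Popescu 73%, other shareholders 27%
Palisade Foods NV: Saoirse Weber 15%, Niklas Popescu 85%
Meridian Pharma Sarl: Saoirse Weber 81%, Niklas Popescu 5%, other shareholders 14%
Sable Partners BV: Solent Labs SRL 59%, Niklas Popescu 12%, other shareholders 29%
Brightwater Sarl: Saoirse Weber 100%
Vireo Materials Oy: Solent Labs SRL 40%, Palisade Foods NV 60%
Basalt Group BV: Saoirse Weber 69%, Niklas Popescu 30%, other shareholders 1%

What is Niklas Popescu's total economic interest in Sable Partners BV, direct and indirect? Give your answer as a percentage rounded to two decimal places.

Niklas reaches Sable along 2 paths.
Via Solent: 73% × 59% = 43.07%.
Direct stake: 12% = 12%.
Total: 43.07% + 12% = 55.07%.

55.07%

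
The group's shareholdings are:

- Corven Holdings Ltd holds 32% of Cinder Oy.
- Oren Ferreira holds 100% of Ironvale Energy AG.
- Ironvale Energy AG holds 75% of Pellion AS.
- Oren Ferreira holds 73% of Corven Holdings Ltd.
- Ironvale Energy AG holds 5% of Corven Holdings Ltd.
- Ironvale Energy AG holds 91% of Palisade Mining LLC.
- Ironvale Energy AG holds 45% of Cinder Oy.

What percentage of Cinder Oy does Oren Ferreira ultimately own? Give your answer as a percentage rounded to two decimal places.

Oren reaches Cinder along 3 paths.
Via Ironvale: 100% × 45% = 45%.
Via Ironvale → Corven: 100% × 5% × 32% = 1.6%.
Via Corven: 73% × 32% = 23.36%.
Total: 45% + 1.6% + 23.36% = 69.96%.

69.96%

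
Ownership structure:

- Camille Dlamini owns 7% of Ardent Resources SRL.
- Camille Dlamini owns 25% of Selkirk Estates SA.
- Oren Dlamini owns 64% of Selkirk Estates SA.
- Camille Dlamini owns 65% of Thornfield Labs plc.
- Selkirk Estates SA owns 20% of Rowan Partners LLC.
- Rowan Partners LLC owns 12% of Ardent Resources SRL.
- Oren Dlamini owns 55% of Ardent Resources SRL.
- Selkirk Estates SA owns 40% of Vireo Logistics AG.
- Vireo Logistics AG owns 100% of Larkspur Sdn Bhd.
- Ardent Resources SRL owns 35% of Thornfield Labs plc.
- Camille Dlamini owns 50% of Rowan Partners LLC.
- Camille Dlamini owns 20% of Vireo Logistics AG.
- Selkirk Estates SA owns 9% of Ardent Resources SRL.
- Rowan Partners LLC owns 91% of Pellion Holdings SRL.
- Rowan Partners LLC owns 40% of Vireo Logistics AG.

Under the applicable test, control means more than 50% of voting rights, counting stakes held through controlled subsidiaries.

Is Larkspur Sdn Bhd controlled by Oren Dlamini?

No

Oren holds 64% of Selkirk, so Oren controls Selkirk.
Oren and Selkirk together hold 55% + 9% = 64% of Ardent, so Oren controls Ardent.
Neither Oren nor any entity Oren controls holds any voting interest in Larkspur.
So Oren does not control Larkspur.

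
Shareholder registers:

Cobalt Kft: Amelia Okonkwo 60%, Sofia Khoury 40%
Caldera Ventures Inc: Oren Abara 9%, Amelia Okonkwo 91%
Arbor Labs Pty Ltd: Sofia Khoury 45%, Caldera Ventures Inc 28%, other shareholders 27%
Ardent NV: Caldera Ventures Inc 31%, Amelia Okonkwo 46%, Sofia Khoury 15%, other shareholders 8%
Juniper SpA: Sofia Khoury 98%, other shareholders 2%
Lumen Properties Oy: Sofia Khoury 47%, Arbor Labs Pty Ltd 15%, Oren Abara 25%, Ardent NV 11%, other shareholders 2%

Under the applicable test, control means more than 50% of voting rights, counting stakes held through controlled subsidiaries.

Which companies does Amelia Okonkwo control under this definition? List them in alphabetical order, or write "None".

Amelia holds 60% of Cobalt, so Amelia controls Cobalt.
Amelia holds 91% of Caldera, so Amelia controls Caldera.
Caldera and Amelia together hold 31% + 46% = 77% of Ardent, so Amelia controls Ardent.
No other company's threshold is met.

Ardent NV, Caldera Ventures Inc, Cobalt Kft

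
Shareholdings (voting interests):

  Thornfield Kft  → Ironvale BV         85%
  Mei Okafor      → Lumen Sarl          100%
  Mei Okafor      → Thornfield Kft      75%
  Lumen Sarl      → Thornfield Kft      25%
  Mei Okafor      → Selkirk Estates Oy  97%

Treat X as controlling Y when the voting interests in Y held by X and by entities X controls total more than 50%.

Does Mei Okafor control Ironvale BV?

Mei holds 100% of Lumen, so Mei controls Lumen.
Lumen and Mei together hold 25% + 75% = 100% of Thornfield, so Mei controls Thornfield.
Thornfield holds 85% of Ironvale, so Mei controls Ironvale.

Yes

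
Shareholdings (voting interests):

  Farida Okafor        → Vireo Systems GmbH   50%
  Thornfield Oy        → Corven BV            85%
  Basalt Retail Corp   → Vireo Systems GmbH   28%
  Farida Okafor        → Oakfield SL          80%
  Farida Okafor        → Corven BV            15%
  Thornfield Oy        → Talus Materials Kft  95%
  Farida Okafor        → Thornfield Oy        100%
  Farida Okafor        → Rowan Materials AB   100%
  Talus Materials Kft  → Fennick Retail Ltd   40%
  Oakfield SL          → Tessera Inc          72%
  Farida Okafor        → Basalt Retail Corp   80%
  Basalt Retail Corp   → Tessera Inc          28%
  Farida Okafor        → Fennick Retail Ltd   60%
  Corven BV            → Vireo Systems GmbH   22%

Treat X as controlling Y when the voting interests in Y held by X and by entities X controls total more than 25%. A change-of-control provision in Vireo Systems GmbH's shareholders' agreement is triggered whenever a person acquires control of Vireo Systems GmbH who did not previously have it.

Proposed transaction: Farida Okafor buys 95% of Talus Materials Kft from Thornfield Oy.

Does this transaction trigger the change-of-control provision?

The purchase adds only to Farida's holdings (Thornfield's stake shrinks), so Farida is the only person who could newly come to control Vireo.
Farida holds 80% of Basalt, so Farida controls Basalt.
Farida holds 100% of Thornfield, so Farida controls Thornfield.
Thornfield and Farida together hold 85% + 15% = 100% of Corven, so Farida controls Corven.
Farida and Corven and Basalt together hold 50% + 22% + 28% = 100% of Vireo, so Farida controls Vireo.
So Farida already controls Vireo before the transaction.
After the purchase, Farida holds 95% of Talus directly, and Thornfield's stake falls to 0%.
Farida controlled Vireo already, so this is not a new person acquiring control; every other person's position is unchanged or reduced.
No new person acquires control, so the clause is not triggered.

No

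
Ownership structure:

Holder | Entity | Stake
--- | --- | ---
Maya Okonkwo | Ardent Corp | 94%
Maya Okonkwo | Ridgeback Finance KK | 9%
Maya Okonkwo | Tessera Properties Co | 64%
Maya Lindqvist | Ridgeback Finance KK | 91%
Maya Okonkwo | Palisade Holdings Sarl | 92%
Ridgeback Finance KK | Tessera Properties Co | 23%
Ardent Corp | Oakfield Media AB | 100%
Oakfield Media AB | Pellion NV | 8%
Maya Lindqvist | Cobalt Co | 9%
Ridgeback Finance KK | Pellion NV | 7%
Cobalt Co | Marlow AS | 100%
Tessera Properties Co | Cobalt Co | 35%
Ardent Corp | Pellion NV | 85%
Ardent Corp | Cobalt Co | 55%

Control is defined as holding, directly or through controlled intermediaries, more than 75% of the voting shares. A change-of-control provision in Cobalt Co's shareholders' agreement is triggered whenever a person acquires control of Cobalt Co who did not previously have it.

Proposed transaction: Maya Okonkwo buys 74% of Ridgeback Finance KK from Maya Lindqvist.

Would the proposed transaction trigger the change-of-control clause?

The purchase adds only to Maya Okonkwo's holdings (Maya Lindqvist's stake shrinks), so Maya Okonkwo is the only person who could newly come to control Cobalt.
Maya Okonkwo holds 92% of Palisade, so Maya Okonkwo controls Palisade.
Maya Okonkwo holds 94% of Ardent, so Maya Okonkwo controls Ardent.
Ardent holds 100% of Oakfield, so Maya Okonkwo controls Oakfield.
Ardent and Oakfield together hold 85% + 8% = 93% of Pellion, so Maya Okonkwo controls Pellion.
In Cobalt, Maya Okonkwo's side holds only 55%, not > 75%.
So before the transaction, Maya Okonkwo does not control Cobalt.
After the purchase, Maya Okonkwo's direct stake in Ridgeback rises to 9% + 74% = 83%, and Maya Lindqvist's stake falls to 17%.
Maya Okonkwo holds 83% of Ridgeback, so Maya Okonkwo controls Ridgeback.
Maya Okonkwo and Ridgeback together hold 64% + 23% = 87% of Tessera, so Maya Okonkwo controls Tessera.
Tessera and Ardent together hold 35% + 55% = 90% of Cobalt, so Maya Okonkwo controls Cobalt.
Maya Okonkwo did not control Cobalt before and does after, so the clause is triggered.

Yes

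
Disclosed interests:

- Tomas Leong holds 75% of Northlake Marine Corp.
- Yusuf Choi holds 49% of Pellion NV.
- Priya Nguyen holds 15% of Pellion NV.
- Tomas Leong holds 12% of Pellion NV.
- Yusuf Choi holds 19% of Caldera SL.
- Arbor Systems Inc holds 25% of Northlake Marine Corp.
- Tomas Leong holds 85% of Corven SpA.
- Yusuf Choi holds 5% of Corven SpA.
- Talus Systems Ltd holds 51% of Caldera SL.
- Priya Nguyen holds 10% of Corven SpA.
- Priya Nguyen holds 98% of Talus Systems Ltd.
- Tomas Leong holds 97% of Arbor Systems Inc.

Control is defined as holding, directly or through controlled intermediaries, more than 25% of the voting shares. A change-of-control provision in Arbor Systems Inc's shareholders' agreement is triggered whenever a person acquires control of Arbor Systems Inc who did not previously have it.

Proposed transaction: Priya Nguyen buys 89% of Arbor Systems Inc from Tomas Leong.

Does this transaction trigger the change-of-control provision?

Yes

The purchase adds only to Priya's holdings (Tomas's stake shrinks), so Priya is the only person who could newly come to control Arbor.
Priya holds 98% of Talus, so Priya controls Talus.
Talus holds 51% of Caldera, so Priya controls Caldera.
Neither Priya nor any entity Priya controls holds any voting interest in Arbor.
So before the transaction, Priya does not control Arbor.
After the purchase, Priya holds 89% of Arbor directly, and Tomas's stake falls to 8%.
Priya holds 89% of Arbor, so Priya controls Arbor.
Priya did not control Arbor before and does after, so the clause is triggered.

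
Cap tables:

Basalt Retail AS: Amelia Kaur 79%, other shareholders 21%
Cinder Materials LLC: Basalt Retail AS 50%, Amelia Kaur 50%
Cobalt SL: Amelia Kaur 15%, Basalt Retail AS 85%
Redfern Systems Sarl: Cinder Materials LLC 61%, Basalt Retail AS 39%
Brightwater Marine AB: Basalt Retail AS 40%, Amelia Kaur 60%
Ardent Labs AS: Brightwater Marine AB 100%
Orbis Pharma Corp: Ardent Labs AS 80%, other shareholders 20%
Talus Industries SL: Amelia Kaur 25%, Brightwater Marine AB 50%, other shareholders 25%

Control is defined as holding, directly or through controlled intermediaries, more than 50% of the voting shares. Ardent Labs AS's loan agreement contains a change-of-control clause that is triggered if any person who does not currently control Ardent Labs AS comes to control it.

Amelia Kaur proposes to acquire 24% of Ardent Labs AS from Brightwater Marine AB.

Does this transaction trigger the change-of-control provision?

The purchase adds only to Amelia's holdings (Brightwater's stake shrinks), so Amelia is the only person who could newly come to control Ardent.
Amelia holds 79% of Basalt, so Amelia controls Basalt.
Basalt and Amelia together hold 40% + 60% = 100% of Brightwater, so Amelia controls Brightwater.
Brightwater holds 100% of Ardent, so Amelia controls Ardent.
So Amelia already controls Ardent before the transaction.
After the purchase, Amelia holds 24% of Ardent directly, and Brightwater's stake falls to 76%.
Amelia controlled Ardent already, so this is not a new person acquiring control; every other person's position is unchanged or reduced.
No new person acquires control, so the clause is not triggered.

No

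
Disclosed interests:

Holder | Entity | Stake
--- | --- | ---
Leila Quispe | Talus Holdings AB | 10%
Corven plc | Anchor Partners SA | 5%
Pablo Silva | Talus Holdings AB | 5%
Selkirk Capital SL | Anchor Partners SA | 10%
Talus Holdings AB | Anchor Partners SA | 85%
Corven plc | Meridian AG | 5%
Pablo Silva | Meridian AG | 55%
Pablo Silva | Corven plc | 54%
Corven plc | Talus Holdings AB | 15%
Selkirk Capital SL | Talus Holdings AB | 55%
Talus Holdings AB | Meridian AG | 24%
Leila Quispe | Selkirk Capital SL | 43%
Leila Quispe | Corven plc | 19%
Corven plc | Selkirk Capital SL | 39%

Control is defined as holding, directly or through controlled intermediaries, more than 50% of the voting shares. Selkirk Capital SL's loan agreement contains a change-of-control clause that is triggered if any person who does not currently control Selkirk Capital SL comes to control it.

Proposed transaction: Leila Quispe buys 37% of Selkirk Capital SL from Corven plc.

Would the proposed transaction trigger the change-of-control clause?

Yes

The purchase adds only to Leila's holdings (Corven's stake shrinks), so Leila is the only person who could newly come to control Selkirk.
Leila's largest direct stake is 43% in Selkirk, which does not meet the threshold, so Leila controls no company.
In Selkirk, Leila's side holds only 43%, not > 50%.
So before the transaction, Leila does not control Selkirk.
After the purchase, Leila's direct stake in Selkirk rises to 43% + 37% = 80%, and Corven's stake falls to 2%.
Leila holds 80% of Selkirk, so Leila controls Selkirk.
Leila did not control Selkirk before and does after, so the clause is triggered.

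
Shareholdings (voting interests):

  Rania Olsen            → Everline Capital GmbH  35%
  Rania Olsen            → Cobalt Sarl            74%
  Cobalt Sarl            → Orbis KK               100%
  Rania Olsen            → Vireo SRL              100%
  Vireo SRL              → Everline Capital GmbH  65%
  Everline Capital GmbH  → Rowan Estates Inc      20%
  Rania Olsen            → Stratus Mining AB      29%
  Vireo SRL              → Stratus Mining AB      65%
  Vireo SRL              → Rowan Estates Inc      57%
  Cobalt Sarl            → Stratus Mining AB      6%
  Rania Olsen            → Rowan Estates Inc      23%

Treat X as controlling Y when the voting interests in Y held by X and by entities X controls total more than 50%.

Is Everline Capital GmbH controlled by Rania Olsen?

Yes

Rania holds 100% of Vireo, so Rania controls Vireo.
Rania and Vireo together hold 35% + 65% = 100% of Everline, so Rania controls Everline.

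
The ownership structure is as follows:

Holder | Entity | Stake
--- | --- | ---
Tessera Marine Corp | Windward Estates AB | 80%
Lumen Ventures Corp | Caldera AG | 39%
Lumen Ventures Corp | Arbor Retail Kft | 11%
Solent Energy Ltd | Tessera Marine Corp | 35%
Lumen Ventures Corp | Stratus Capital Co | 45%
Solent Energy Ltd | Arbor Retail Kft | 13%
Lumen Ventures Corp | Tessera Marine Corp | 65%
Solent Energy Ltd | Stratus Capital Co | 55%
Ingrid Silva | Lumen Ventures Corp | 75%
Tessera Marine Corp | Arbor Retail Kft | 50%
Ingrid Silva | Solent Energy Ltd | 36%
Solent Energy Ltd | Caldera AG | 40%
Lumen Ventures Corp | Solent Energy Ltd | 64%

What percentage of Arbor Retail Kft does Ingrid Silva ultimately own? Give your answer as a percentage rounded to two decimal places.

Ingrid reaches Arbor along 6 paths.
Via Lumen → Solent: 75% × 64% × 13% = 6.24%.
Via Solent: 36% × 13% = 4.68%.
Via Lumen → Tessera: 75% × 65% × 50% = 24.375%.
Via Lumen → Solent → Tessera: 75% × 64% × 35% × 50% = 8.4%.
Via Solent → Tessera: 36% × 35% × 50% = 6.3%.
Via Lumen: 75% × 11% = 8.25%.
Total: 6.24% + 4.68% + 24.375% + 8.4% + 6.3% + 8.25% = 58.245%.
Rounded: 58.25%.

58.25%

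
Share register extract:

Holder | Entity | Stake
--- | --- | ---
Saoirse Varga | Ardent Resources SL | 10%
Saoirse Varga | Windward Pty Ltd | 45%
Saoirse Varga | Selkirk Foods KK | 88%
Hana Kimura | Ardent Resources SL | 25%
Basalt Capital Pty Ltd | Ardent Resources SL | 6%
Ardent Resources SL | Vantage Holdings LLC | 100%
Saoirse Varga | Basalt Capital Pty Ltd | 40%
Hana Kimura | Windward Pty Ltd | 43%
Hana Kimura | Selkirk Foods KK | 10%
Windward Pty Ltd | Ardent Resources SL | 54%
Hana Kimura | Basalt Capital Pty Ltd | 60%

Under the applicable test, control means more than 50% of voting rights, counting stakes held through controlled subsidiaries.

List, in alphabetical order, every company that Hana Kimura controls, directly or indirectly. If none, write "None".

Hana holds 60% of Basalt, so Hana controls Basalt.
No other company's threshold is met.

Basalt Capital Pty Ltd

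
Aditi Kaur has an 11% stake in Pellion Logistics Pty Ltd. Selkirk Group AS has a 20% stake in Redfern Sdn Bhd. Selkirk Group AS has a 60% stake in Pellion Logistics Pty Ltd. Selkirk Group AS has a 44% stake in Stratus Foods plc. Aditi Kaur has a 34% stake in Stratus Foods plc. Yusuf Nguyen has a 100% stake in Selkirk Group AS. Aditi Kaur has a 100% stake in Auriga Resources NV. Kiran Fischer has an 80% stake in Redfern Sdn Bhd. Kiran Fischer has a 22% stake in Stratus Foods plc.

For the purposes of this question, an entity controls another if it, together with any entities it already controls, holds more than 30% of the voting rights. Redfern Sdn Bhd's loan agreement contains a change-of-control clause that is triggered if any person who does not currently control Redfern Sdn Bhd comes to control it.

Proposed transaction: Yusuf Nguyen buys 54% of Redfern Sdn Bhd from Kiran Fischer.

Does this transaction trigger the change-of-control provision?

Yes

The purchase adds only to Yusuf's holdings (Kiran's stake shrinks), so Yusuf is the only person who could newly come to control Redfern.
Yusuf holds 100% of Selkirk, so Yusuf controls Selkirk.
Selkirk holds 44% of Stratus, so Yusuf controls Stratus.
Selkirk holds 60% of Pellion, so Yusuf controls Pellion.
In Redfern, Yusuf's side holds only 20%, not > 30%.
So before the transaction, Yusuf does not control Redfern.
After the purchase, Yusuf holds 54% of Redfern directly, and Kiran's stake falls to 26%.
Selkirk and Yusuf together hold 20% + 54% = 74% of Redfern, so Yusuf controls Redfern.
Yusuf did not control Redfern before and does after, so the clause is triggered.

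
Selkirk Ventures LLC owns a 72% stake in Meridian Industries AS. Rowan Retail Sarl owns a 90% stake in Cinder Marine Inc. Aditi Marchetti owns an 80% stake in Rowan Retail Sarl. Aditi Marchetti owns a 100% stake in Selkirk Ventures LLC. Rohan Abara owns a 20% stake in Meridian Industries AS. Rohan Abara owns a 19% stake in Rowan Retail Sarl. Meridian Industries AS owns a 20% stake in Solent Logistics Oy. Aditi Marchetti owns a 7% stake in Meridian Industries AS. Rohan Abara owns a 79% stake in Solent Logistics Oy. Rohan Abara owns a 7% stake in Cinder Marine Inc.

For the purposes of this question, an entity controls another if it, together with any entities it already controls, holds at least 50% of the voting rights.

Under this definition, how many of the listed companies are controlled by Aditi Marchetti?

4

Aditi holds 100% of Selkirk, so Aditi controls Selkirk.
Aditi holds 80% of Rowan, so Aditi controls Rowan.
Selkirk and Aditi together hold 72% + 7% = 79% of Meridian, so Aditi controls Meridian.
Rowan holds 90% of Cinder, so Aditi controls Cinder.
No other company's threshold is met.
Aditi controls 4 companies.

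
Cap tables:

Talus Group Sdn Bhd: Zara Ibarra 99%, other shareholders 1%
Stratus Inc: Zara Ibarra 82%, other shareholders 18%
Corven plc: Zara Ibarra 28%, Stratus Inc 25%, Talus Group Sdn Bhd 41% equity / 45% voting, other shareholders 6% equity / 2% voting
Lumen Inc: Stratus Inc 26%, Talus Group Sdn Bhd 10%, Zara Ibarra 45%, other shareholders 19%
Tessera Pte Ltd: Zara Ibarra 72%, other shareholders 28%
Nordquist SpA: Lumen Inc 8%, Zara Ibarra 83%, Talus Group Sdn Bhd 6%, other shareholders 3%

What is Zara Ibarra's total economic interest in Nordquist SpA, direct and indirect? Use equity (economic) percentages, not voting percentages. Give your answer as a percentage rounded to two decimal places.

95.04%

Zara reaches Nordquist along 5 paths.
Via Stratus → Lumen: 82% × 26% × 8% = 1.7056%.
Via Talus → Lumen: 99% × 10% × 8% = 0.792%.
Via Lumen: 45% × 8% = 3.6%.
Direct stake: 83% = 83%.
Via Talus: 99% × 6% = 5.94%.
Total: 1.7056% + 0.792% + 3.6% + 83% + 5.94% = 95.0376%.
Rounded: 95.04%.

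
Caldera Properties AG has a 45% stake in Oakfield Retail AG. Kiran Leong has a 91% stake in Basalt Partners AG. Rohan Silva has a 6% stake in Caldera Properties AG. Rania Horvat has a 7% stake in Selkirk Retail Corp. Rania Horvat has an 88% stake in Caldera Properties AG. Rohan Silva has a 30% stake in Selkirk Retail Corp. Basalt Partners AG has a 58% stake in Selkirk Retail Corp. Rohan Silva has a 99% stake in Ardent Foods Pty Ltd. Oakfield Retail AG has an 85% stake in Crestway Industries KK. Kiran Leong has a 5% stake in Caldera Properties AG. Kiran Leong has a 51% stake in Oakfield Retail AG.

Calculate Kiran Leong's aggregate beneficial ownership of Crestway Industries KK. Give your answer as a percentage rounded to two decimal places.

45.26%

Kiran reaches Crestway along 2 paths.
Via Caldera → Oakfield: 5% × 45% × 85% = 1.9125%.
Via Oakfield: 51% × 85% = 43.35%.
Total: 1.9125% + 43.35% = 45.2625%.
Rounded: 45.26%.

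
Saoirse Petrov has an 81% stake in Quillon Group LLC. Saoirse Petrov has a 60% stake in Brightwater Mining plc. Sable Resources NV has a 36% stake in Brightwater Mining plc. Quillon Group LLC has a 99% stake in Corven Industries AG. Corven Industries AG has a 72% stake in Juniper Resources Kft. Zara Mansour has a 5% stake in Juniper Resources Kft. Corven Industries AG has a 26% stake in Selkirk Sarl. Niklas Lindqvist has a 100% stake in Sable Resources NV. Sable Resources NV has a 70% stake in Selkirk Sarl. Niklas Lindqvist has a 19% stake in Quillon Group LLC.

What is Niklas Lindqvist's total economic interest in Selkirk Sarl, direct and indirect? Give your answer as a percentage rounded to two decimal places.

Niklas reaches Selkirk along 2 paths.
Via Quillon → Corven: 19% × 99% × 26% = 4.8906%.
Via Sable: 100% × 70% = 70%.
Total: 4.8906% + 70% = 74.8906%.
Rounded: 74.89%.

74.89%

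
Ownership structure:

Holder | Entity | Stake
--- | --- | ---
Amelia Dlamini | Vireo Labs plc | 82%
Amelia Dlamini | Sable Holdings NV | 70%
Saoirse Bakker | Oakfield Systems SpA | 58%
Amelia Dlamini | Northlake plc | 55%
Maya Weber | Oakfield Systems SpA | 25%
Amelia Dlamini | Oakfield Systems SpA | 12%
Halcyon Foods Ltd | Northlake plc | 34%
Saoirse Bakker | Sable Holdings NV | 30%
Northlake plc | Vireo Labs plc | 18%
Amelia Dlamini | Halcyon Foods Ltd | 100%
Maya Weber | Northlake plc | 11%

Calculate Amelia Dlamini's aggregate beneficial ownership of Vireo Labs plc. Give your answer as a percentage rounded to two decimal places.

Amelia reaches Vireo along 3 paths.
Direct stake: 82% = 82%.
Via Northlake: 55% × 18% = 9.9%.
Via Halcyon → Northlake: 100% × 34% × 18% = 6.12%.
Total: 82% + 9.9% + 6.12% = 98.02%.

98.02%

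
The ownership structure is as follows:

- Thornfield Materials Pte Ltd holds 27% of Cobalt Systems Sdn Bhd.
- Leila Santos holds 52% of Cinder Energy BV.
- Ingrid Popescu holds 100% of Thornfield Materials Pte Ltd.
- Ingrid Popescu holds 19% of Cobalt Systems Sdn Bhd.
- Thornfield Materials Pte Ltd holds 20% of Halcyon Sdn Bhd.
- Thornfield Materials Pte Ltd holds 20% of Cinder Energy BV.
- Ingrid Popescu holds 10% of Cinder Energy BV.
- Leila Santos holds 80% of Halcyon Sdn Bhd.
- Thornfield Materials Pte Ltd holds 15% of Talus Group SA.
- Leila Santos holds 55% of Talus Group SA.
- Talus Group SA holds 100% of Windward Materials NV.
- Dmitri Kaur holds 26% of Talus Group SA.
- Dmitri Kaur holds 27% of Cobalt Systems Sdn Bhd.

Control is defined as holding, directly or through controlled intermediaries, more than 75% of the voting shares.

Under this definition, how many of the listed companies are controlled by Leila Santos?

1

Leila holds 80% of Halcyon, so Leila controls Halcyon.
No other company's threshold is met.
Leila controls 1 company.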